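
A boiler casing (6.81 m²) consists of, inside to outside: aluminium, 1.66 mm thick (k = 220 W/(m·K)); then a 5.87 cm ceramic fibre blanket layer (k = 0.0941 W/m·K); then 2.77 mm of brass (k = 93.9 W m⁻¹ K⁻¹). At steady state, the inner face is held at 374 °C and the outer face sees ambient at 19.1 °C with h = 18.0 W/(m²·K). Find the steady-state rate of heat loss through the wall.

Q = 3560 W

Treat each layer as a resistance in series:
  R_aluminium = L/(kA) = 0.00166/(220·6.81) = 1.108×10^-6 K/W
  R_ceramic fibre blanket = L/(kA) = 0.0587/(0.0941·6.81) = 0.09160 K/W
  R_brass = L/(kA) = 0.00277/(93.9·6.81) = 4.332×10^-6 K/W
  R_conv,out = 1/(hA) = 1/(18.0·6.81) = 0.008158 K/W
ΣR = 1.108×10^-6 + 0.09160 + 4.332×10^-6 + 0.008158 = 0.09976 K/W
Q = ΔT/ΣR = (374 °C − 19.1 °C)/0.09976 = 3560 W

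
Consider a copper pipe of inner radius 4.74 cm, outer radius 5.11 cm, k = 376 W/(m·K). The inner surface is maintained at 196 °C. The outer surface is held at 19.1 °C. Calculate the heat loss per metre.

Q' = 5560 kW/m

Q' = 2πk·ΔT/ln(r₂/r₁) = 2π × 376 × 176.9 / ln(0.0511/0.0474) = 5.56×10^6 W/m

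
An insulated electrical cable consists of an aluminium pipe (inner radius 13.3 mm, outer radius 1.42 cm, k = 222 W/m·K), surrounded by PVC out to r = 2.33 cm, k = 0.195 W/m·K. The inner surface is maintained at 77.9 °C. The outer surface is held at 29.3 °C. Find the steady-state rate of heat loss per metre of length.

Q' = 120 W/m

Treat each layer as a resistance in series:
  R'_aluminium = ln(0.0142/0.0133)/(2πk) = 0.06548/(2π·222) = 4.694×10^-5 m·K/W
  R'_PVC = ln(0.0233/0.0142)/(2πk) = 0.4952/(2π·0.195) = 0.4042 m·K/W
ΣR = 4.694×10^-5 + 0.4042 = 0.4042 m·K/W
Q' = ΔT/ΣR = (77.9 °C − 29.3 °C)/0.4042 = 120 W/m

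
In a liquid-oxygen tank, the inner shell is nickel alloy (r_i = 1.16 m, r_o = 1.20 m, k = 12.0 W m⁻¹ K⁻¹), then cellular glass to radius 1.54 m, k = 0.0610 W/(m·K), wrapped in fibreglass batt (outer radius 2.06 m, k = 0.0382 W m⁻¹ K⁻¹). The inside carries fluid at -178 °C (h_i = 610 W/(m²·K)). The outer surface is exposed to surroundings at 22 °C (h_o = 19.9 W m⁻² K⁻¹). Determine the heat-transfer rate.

Series thermal resistances, inner to outer:
  R_conv,in = 1/(4πr²h) = 1/(4π·1.16²·610) = 9.695×10^-5 K/W
  R_nickel alloy = (1/1.16 − 1/1.20)/(4πk) = 0.02874/(4π·12.0) = 1.906×10^-4 K/W
  R_cellular glass = (1/1.20 − 1/1.54)/(4πk) = 0.1840/(4π·0.0610) = 0.2400 K/W
  R_fibreglass batt = (1/1.54 − 1/2.06)/(4πk) = 0.1639/(4π·0.0382) = 0.3415 K/W
  R_conv,out = 1/(4πr²h) = 1/(4π·2.06²·19.9) = 9.423×10^-4 K/W
ΣR = 9.695×10^-5 + 1.906×10^-4 + 0.2400 + 0.3415 + 9.423×10^-4 = 0.5827 K/W
Q = ΔT/ΣR = (-178 °C − 22 °C)/0.5827 = -343 W
(Negative Q ⇒ heat flows inward; heat gain = 343 W.)

Q = 343 W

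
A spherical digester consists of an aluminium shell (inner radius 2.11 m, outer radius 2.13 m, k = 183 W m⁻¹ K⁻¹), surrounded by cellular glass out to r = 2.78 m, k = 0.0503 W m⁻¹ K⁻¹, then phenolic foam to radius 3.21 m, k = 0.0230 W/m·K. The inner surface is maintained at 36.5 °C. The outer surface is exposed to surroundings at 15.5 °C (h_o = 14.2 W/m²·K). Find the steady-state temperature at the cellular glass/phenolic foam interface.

Resistance network (inner→outer):
  R_aluminium = (1/2.11 − 1/2.13)/(4πk) = 0.004450/(4π·183) = 1.935×10^-6 K/W
  R_cellular glass = (1/2.13 − 1/2.78)/(4πk) = 0.1098/(4π·0.0503) = 0.1737 K/W
  R_phenolic foam = (1/2.78 − 1/3.21)/(4πk) = 0.04819/(4π·0.0230) = 0.1667 K/W
  R_conv,out = 1/(4πr²h) = 1/(4π·3.21²·14.2) = 5.439×10^-4 K/W
ΣR = 1.935×10^-6 + 0.1737 + 0.1667 + 5.439×10^-4 = 0.3409 K/W
Q = ΔT/ΣR = (36.5 °C − 15.5 °C)/0.3409 = 61.60 W
From the inner boundary to the cellular glass/phenolic foam interface, ΣR_partial = 0.1737 K/W.
T_interface = T_in − Q·ΣR_partial = 36.5 °C − (61.60)(0.1737) = 25.8 °C

T = 25.8 °C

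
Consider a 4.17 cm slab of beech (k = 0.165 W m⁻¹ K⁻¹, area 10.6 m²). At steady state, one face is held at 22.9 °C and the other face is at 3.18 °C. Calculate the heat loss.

Q = kA·ΔT/L = 0.165 × 10.6 × |22.9 °C − 3.18 °C| / 0.0417 = 827 W

Q = 827 W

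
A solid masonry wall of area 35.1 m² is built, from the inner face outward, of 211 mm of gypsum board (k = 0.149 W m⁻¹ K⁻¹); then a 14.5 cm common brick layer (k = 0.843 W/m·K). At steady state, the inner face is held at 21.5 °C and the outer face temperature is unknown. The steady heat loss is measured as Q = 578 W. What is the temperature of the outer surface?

Sum the resistances:
  R_gypsum board = L/(kA) = 0.211/(0.149·35.1) = 0.04034 K/W
  R_common brick = L/(kA) = 0.145/(0.843·35.1) = 0.004900 K/W
ΣR = 0.04525 K/W
ΔT = Q·ΣR = 578 × 0.04525 = 26.15 K
Heat flows outward, so T_out = T_in − ΔT = 21.5 − 26.15 = -4.65 °C

T_out = -4.65 °C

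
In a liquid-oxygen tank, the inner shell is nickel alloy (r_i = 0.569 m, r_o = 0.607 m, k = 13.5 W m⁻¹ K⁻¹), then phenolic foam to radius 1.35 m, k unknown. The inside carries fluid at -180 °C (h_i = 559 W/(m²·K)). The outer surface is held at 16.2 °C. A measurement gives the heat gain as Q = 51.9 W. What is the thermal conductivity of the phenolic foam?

ΣR = ΔT/Q = |-180 − 16.2|/51.9 = 3.780 K/W
Known resistances:
  R_conv,in = 1/(4πr²h) = 1/(4π·0.569²·559) = 4.397×10^-4 K/W
  R_nickel alloy = (1/0.569 − 1/0.607)/(4πk) = 0.1100/(4π·13.5) = 6.485×10^-4 K/W
R_phenolic foam = ΣR − ΣR_known = 3.780 − 0.001088 = 3.779 K/W
(1/r₁−1/r₂)/(4πk) = 3.779 ⇒ k = 0.9067/(4π·3.779) = 0.0191 W/m·K

k = 0.0191 W/m·K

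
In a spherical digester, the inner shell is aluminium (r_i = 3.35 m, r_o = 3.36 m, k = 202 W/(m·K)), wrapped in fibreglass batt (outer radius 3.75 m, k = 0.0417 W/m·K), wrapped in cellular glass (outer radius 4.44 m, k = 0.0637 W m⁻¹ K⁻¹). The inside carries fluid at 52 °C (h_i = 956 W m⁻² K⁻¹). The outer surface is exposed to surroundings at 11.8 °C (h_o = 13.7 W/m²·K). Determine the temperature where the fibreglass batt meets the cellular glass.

T = 30.6 °C

Treat each layer as a resistance in series:
  R_conv,in = 1/(4πr²h) = 1/(4π·3.35²·956) = 7.417×10^-6 K/W
  R_aluminium = (1/3.35 − 1/3.36)/(4πk) = 8.884×10^-4/(4π·202) = 3.500×10^-7 K/W
  R_fibreglass batt = (1/3.36 − 1/3.75)/(4πk) = 0.03095/(4π·0.0417) = 0.05907 K/W
  R_cellular glass = (1/3.75 − 1/4.44)/(4πk) = 0.04144/(4π·0.0637) = 0.05177 K/W
  R_conv,out = 1/(4πr²h) = 1/(4π·4.44²·13.7) = 2.946×10^-4 K/W
ΣR = 7.417×10^-6 + 3.500×10^-7 + 0.05907 + 0.05177 + 2.946×10^-4 = 0.1111 K/W
Q = ΔT/ΣR = (52 °C − 11.8 °C)/0.1111 = 361.8 W
From the inner boundary to the fibreglass batt/cellular glass interface, ΣR_partial = 0.05908 K/W.
T_interface = T_in − Q·ΣR_partial = 52 °C − (361.8)(0.05908) = 30.6 °C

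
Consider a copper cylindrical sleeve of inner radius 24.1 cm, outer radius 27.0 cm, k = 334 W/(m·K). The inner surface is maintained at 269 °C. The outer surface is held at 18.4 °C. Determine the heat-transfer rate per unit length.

Q' = 2πk·ΔT/ln(r₂/r₁) = 2π × 334 × 250.6 / ln(0.270/0.241) = 4.63×10^6 W/m

Q' = 4630 kW/m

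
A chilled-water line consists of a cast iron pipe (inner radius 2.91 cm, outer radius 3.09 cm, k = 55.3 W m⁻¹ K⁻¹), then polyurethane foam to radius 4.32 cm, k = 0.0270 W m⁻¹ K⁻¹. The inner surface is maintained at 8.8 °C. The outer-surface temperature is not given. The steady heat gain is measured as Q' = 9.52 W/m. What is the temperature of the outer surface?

T_out = 27.6 °C

Series resistances:
  R'_cast iron = ln(0.0309/0.0291)/(2πk) = 0.06002/(2π·55.3) = 1.727×10^-4 m·K/W
  R'_polyurethane foam = ln(0.0432/0.0309)/(2πk) = 0.3351/(2π·0.0270) = 1.975 m·K/W
ΣR = 1.975 m·K/W
ΔT = Q'·ΣR = 9.52 × 1.975 = 18.80 K
Heat flows inward, so T_out = T_in + ΔT = 8.8 + 18.80 = 27.6 °C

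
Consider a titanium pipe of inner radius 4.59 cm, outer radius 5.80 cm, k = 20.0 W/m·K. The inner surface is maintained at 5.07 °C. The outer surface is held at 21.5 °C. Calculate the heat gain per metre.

Q' = 8820 W/m

Q' = 2πk·ΔT/ln(r₂/r₁) = 2π × 20.0 × 16.43 / ln(0.0580/0.0459) = 8820 W/m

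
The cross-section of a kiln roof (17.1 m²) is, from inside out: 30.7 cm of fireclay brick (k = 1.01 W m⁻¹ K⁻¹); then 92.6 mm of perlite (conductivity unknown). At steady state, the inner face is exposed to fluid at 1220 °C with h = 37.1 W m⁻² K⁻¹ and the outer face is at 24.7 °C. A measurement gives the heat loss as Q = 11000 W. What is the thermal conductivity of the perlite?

ΣR = ΔT/Q = |1220 − 24.7|/11000 = 0.1087 K/W
Known resistances:
  R_conv,in = 1/(hA) = 1/(37.1·17.1) = 0.001576 K/W
  R_fireclay brick = L/(kA) = 0.307/(1.01·17.1) = 0.01778 K/W
R_perlite = ΣR − ΣR_known = 0.1087 − 0.01936 = 0.08934 K/W
L/(kA) = 0.08934 ⇒ k = 0.0926/(0.08934·17.1) = 0.0606 W/m·K

k = 0.0606 W/m·K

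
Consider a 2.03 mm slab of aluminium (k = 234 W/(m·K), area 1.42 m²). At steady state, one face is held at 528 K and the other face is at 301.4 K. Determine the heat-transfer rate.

Q = 37100 kW

Q = kA·ΔT/L = 234 × 1.42 × |528 K − 301.4 K| / 0.00203 = 3.71×10^7 W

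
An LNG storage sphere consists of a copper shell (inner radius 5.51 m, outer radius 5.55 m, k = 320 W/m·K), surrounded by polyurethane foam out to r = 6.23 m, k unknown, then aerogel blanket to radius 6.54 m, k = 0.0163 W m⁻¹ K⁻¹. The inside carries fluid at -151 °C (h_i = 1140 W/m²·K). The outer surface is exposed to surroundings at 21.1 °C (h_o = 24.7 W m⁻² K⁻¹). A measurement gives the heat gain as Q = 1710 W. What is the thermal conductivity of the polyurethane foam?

k = 0.0247 W/m·K

ΣR = ΔT/Q = |-151 − 21.1|/1710 = 0.1006 K/W
Known resistances:
  R_conv,in = 1/(4πr²h) = 1/(4π·5.51²·1140) = 2.299×10^-6 K/W
  R_copper = (1/5.51 − 1/5.55)/(4πk) = 0.001308/(4π·320) = 3.253×10^-7 K/W
  R_aerogel blanket = (1/6.23 − 1/6.54)/(4πk) = 0.007608/(4π·0.0163) = 0.03714 K/W
  R_conv,out = 1/(4πr²h) = 1/(4π·6.54²·24.7) = 7.532×10^-5 K/W
R_polyurethane foam = ΣR − ΣR_known = 0.1006 − 0.03722 = 0.06338 K/W
(1/r₁−1/r₂)/(4πk) = 0.06338 ⇒ k = 0.01967/(4π·0.06338) = 0.0247 W/m·K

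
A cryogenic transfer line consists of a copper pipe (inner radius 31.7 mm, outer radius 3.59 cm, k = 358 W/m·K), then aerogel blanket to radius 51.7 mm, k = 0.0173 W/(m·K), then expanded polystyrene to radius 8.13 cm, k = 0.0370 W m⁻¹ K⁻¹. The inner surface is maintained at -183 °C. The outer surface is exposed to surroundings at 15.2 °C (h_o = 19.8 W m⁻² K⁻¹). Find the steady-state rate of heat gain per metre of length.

Treat each layer as a resistance in series:
  R'_copper = ln(0.0359/0.0317)/(2πk) = 0.1244/(2π·358) = 5.531×10^-5 m·K/W
  R'_aerogel blanket = ln(0.0517/0.0359)/(2πk) = 0.3647/(2π·0.0173) = 3.355 m·K/W
  R'_expanded polystyrene = ln(0.0813/0.0517)/(2πk) = 0.4527/(2π·0.0370) = 1.947 m·K/W
  R'_conv,out = 1/(2πr h) = 1/(2π·0.0813·19.8) = 0.09887 m·K/W
ΣR = 5.531×10^-5 + 3.355 + 1.947 + 0.09887 = 5.401 m·K/W
Q' = ΔT/ΣR = (-183 °C − 15.2 °C)/5.401 = -36.7 W/m
(Negative Q' ⇒ heat flows inward; heat gain = 36.7 W/m.)

Q' = 36.7 W/m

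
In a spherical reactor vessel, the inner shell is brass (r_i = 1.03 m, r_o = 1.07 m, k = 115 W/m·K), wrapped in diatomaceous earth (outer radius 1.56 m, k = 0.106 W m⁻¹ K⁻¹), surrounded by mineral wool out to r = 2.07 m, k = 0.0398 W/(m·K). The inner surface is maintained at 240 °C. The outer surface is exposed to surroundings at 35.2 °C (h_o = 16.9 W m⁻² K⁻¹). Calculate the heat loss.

Q = 381 W

Treat each layer as a resistance in series:
  R_brass = (1/1.03 − 1/1.07)/(4πk) = 0.03629/(4π·115) = 2.511×10^-5 K/W
  R_diatomaceous earth = (1/1.07 − 1/1.56)/(4πk) = 0.2936/(4π·0.106) = 0.2204 K/W
  R_mineral wool = (1/1.56 − 1/2.07)/(4πk) = 0.1579/(4π·0.0398) = 0.3158 K/W
  R_conv,out = 1/(4πr²h) = 1/(4π·2.07²·16.9) = 0.001099 K/W
ΣR = 2.511×10^-5 + 0.2204 + 0.3158 + 0.001099 = 0.5373 K/W
Q = ΔT/ΣR = (240 °C − 35.2 °C)/0.5373 = 381 W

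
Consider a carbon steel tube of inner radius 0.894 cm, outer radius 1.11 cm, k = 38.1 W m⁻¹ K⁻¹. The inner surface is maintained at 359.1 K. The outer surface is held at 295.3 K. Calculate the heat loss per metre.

Q' = 70600 W/m

Q' = 2πk·ΔT/ln(r₂/r₁) = 2π × 38.1 × 63.8 / ln(0.0111/0.00894) = 70600 W/m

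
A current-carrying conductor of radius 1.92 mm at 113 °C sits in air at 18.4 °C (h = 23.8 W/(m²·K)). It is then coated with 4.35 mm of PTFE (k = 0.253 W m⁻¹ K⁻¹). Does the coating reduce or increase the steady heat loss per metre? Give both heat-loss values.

Critical radius for a cylinder: r_cr = k/h = 0.0106 m = 1.06 cm.
Outer radius after coating: r₂ = 0.00192 + 0.00435 = 0.00627 m.
Since r₁ < r_cr and r₂ ≤ r_cr, the coating moves toward the maximum at r_cr — heat loss rises.
Bare: R = 1/(2πr₁h) = 3.483 m·K/W; Q = 94.6/3.483 = 27.2 W/m.
Coated: R = R_cond + R_conv = 1.811 m·K/W; Q = 94.6/1.811 = 52.2 W/m.

increases: 27.2 → 52.2 W/m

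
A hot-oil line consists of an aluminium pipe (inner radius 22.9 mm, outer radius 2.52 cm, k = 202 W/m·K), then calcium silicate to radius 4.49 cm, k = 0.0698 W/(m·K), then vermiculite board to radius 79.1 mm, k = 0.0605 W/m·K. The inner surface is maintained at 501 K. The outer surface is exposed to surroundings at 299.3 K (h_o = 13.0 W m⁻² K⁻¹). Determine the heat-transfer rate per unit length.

Treat each layer as a resistance in series:
  R'_aluminium = ln(0.0252/0.0229)/(2πk) = 0.09571/(2π·202) = 7.541×10^-5 m·K/W
  R'_calcium silicate = ln(0.0449/0.0252)/(2πk) = 0.5776/(2π·0.0698) = 1.317 m·K/W
  R'_vermiculite board = ln(0.0791/0.0449)/(2πk) = 0.5663/(2π·0.0605) = 1.490 m·K/W
  R'_conv,out = 1/(2πr h) = 1/(2π·0.0791·13.0) = 0.1548 m·K/W
ΣR = 7.541×10^-5 + 1.317 + 1.490 + 0.1548 = 2.962 m·K/W
Q' = ΔT/ΣR = (501 K − 299.3 K)/2.962 = 68.1 W/m

Q' = 68.1 W/m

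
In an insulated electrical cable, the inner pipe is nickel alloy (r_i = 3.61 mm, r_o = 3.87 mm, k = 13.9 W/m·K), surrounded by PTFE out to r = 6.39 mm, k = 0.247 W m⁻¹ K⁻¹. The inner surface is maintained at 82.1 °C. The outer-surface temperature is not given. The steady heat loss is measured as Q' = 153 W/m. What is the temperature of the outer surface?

Sum the resistances:
  R'_nickel alloy = ln(0.00387/0.00361)/(2πk) = 0.06955/(2π·13.9) = 7.963×10^-4 m·K/W
  R'_PTFE = ln(0.00639/0.00387)/(2πk) = 0.5015/(2π·0.247) = 0.3231 m·K/W
ΣR = 0.3239 m·K/W
ΔT = Q'·ΣR = 153 × 0.3239 = 49.56 K
Heat flows outward, so T_out = T_in − ΔT = 82.1 − 49.56 = 32.5 °C

T_out = 32.5 °C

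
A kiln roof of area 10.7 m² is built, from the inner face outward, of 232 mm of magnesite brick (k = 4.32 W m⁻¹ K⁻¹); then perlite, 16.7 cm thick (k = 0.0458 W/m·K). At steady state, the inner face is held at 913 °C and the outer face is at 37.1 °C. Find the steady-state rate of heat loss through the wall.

Treat each layer as a resistance in series:
  R_magnesite brick = L/(kA) = 0.232/(4.32·10.7) = 0.005019 K/W
  R_perlite = L/(kA) = 0.167/(0.0458·10.7) = 0.3408 K/W
ΣR = 0.005019 + 0.3408 = 0.3458 K/W
Q = ΔT/ΣR = (913 °C − 37.1 °C)/0.3458 = 2530 W

Q = 2.53 kW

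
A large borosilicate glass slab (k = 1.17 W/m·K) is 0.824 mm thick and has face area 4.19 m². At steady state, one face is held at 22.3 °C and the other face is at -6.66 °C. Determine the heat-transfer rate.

Q = kA·ΔT/L = 1.17 × 4.19 × |22.3 °C − -6.66 °C| / 8.24×10^-4 = 1.72×10^5 W

Q = 1.72×10^5 W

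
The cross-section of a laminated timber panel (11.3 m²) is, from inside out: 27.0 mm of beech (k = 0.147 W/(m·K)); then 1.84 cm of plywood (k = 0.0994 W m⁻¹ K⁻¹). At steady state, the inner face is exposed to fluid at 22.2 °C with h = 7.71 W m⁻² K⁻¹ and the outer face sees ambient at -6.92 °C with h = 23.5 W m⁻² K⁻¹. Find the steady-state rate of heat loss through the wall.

Q = 608 W

Treat each layer as a resistance in series:
  R_conv,in = 1/(hA) = 1/(7.71·11.3) = 0.01148 K/W
  R_beech = L/(kA) = 0.0270/(0.147·11.3) = 0.01625 K/W
  R_plywood = L/(kA) = 0.0184/(0.0994·11.3) = 0.01638 K/W
  R_conv,out = 1/(hA) = 1/(23.5·11.3) = 0.003766 K/W
ΣR = 0.01148 + 0.01625 + 0.01638 + 0.003766 = 0.04788 K/W
Q = ΔT/ΣR = (22.2 °C − -6.92 °C)/0.04788 = 608 W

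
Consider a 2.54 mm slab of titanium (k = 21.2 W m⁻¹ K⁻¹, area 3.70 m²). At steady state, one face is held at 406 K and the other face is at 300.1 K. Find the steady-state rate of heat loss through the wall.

Q = 3.27×10^6 W

Q = kA·ΔT/L = 21.2 × 3.70 × |406 K − 300.1 K| / 0.00254 = 3.27×10^6 W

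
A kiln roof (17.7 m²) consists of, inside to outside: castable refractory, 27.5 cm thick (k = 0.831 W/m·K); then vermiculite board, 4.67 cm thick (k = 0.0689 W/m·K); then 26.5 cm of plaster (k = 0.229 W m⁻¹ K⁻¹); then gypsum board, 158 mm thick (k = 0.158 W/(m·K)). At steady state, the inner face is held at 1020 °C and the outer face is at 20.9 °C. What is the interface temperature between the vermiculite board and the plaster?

T = 702 °C

Resistance network (inner→outer):
  R_castable refractory = L/(kA) = 0.275/(0.831·17.7) = 0.01870 K/W
  R_vermiculite board = L/(kA) = 0.0467/(0.0689·17.7) = 0.03829 K/W
  R_plaster = L/(kA) = 0.265/(0.229·17.7) = 0.06538 K/W
  R_gypsum board = L/(kA) = 0.158/(0.158·17.7) = 0.05650 K/W
ΣR = 0.01870 + 0.03829 + 0.06538 + 0.05650 = 0.1789 K/W
Q = ΔT/ΣR = (1020 °C − 20.9 °C)/0.1789 = 5585 W
From the inner boundary to the vermiculite board/plaster interface, ΣR_partial = 0.05699 K/W.
T_interface = T_in − Q·ΣR_partial = 1020 °C − (5585)(0.05699) = 702 °C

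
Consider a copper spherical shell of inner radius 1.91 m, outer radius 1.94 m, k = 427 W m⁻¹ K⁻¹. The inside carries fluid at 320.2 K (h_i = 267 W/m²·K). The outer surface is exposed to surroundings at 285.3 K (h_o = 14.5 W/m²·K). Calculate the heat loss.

Q = 22.6 kW

Treat each layer as a resistance in series:
  R_conv,in = 1/(4πr²h) = 1/(4π·1.91²·267) = 8.170×10^-5 K/W
  R_copper = (1/1.91 − 1/1.94)/(4πk) = 0.008096/(4π·427) = 1.509×10^-6 K/W
  R_conv,out = 1/(4πr²h) = 1/(4π·1.94²·14.5) = 0.001458 K/W
ΣR = 8.170×10^-5 + 1.509×10^-6 + 0.001458 = 0.001541 K/W
Q = ΔT/ΣR = (320.2 K − 285.3 K)/0.001541 = 22600 W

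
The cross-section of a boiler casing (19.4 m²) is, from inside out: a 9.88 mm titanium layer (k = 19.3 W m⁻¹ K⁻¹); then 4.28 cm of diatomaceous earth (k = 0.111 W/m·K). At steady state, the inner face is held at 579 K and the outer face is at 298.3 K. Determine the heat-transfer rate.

Q = 14.1 kW

Resistance network (inner→outer):
  R_titanium = L/(kA) = 0.00988/(19.3·19.4) = 2.639×10^-5 K/W
  R_diatomaceous earth = L/(kA) = 0.0428/(0.111·19.4) = 0.01988 K/W
ΣR = 2.639×10^-5 + 0.01988 = 0.01991 K/W
Q = ΔT/ΣR = (579 K − 298.3 K)/0.01991 = 14100 W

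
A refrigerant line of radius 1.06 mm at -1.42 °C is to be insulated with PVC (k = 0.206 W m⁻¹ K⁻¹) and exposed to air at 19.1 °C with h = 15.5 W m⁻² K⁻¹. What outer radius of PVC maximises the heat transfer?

r_cr = 1.33 cm

For a cylinder, r_cr = k_ins/h = 0.206/15.5 = 0.0133 m = 1.33 cm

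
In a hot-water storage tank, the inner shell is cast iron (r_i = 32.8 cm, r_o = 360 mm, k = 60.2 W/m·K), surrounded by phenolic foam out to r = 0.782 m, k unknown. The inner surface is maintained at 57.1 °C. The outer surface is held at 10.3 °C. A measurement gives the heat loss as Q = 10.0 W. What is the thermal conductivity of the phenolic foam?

ΣR = ΔT/Q = |57.1 − 10.3|/10.0 = 4.680 K/W
Known resistances:
  R_cast iron = (1/0.328 − 1/0.360)/(4πk) = 0.2710/(4π·60.2) = 3.582×10^-4 K/W
R_phenolic foam = ΣR − ΣR_known = 4.680 − 3.582×10^-4 = 4.680 K/W
(1/r₁−1/r₂)/(4πk) = 4.680 ⇒ k = 1.499/(4π·4.680) = 0.0255 W/m·K

k = 0.0255 W/m·K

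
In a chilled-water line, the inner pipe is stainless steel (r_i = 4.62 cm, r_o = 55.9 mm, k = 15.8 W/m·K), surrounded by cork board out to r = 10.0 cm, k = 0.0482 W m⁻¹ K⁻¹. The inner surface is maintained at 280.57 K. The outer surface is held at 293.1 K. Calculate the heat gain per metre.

Q' = 6.52 W/m

Treat each layer as a resistance in series:
  R'_stainless steel = ln(0.0559/0.0462)/(2πk) = 0.1906/(2π·15.8) = 0.001920 m·K/W
  R'_cork board = ln(0.100/0.0559)/(2πk) = 0.5816/(2π·0.0482) = 1.920 m·K/W
ΣR = 0.001920 + 1.920 = 1.922 m·K/W
Q' = ΔT/ΣR = (280.57 K − 293.1 K)/1.922 = -6.52 W/m
(Negative Q' ⇒ heat flows inward; heat gain = 6.52 W/m.)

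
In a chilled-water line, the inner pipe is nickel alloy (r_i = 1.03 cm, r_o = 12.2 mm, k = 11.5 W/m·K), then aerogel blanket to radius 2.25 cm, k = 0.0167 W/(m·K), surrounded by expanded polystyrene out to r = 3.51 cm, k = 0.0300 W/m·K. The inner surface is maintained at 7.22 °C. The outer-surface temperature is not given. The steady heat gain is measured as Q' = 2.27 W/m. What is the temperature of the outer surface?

Sum the resistances:
  R'_nickel alloy = ln(0.0122/0.0103)/(2πk) = 0.1693/(2π·11.5) = 0.002343 m·K/W
  R'_aerogel blanket = ln(0.0225/0.0122)/(2πk) = 0.6121/(2π·0.0167) = 5.833 m·K/W
  R'_expanded polystyrene = ln(0.0351/0.0225)/(2πk) = 0.4447/(2π·0.0300) = 2.359 m·K/W
ΣR = 8.195 m·K/W
ΔT = Q'·ΣR = 2.27 × 8.195 = 18.60 K
Heat flows inward, so T_out = T_in + ΔT = 7.22 + 18.60 = 25.8 °C

T_out = 25.8 °C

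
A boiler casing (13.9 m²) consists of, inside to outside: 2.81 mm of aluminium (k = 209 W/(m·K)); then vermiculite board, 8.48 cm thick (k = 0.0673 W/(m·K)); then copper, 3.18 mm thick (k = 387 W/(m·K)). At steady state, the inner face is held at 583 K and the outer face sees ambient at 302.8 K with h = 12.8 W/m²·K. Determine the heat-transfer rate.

Treat each layer as a resistance in series:
  R_aluminium = L/(kA) = 0.00281/(209·13.9) = 9.673×10^-7 K/W
  R_vermiculite board = L/(kA) = 0.0848/(0.0673·13.9) = 0.09065 K/W
  R_copper = L/(kA) = 0.00318/(387·13.9) = 5.912×10^-7 K/W
  R_conv,out = 1/(hA) = 1/(12.8·13.9) = 0.005621 K/W
ΣR = 9.673×10^-7 + 0.09065 + 5.912×10^-7 + 0.005621 = 0.09627 K/W
Q = ΔT/ΣR = (583 K − 302.8 K)/0.09627 = 2910 W

Q = 2.91 kW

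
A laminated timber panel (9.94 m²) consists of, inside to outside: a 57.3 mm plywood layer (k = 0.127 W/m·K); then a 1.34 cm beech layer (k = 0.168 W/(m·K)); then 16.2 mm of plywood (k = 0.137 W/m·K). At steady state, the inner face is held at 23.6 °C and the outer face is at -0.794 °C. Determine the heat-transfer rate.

Series thermal resistances, inner to outer:
  R_plywood = L/(kA) = 0.0573/(0.127·9.94) = 0.04539 K/W
  R_beech = L/(kA) = 0.0134/(0.168·9.94) = 0.008024 K/W
  R_plywood = L/(kA) = 0.0162/(0.137·9.94) = 0.01190 K/W
ΣR = 0.04539 + 0.008024 + 0.01190 = 0.06531 K/W
Q = ΔT/ΣR = (23.6 °C − -0.794 °C)/0.06531 = 374 W

Q = 374 W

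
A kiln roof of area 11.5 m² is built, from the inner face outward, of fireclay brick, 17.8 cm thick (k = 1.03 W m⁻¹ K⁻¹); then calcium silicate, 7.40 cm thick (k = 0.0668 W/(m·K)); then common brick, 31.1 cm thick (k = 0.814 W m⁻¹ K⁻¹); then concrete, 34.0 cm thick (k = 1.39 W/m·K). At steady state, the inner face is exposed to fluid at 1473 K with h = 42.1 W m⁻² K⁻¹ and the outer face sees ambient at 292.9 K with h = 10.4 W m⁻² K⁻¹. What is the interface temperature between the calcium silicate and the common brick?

Treat each layer as a resistance in series:
  R_conv,in = 1/(hA) = 1/(42.1·11.5) = 0.002065 K/W
  R_fireclay brick = L/(kA) = 0.178/(1.03·11.5) = 0.01503 K/W
  R_calcium silicate = L/(kA) = 0.0740/(0.0668·11.5) = 0.09633 K/W
  R_common brick = L/(kA) = 0.311/(0.814·11.5) = 0.03322 K/W
  R_concrete = L/(kA) = 0.340/(1.39·11.5) = 0.02127 K/W
  R_conv,out = 1/(hA) = 1/(10.4·11.5) = 0.008361 K/W
ΣR = 0.002065 + 0.01503 + 0.09633 + 0.03322 + 0.02127 + 0.008361 = 0.1763 K/W
Q = ΔT/ΣR = (1473 K − 292.9 K)/0.1763 = 6694 W
From the inner boundary to the calcium silicate/common brick interface, ΣR_partial = 0.1134 K/W.
T_interface = T_in − Q·ΣR_partial = 1473 K − (6694)(0.1134) = 714 K

T = 714 K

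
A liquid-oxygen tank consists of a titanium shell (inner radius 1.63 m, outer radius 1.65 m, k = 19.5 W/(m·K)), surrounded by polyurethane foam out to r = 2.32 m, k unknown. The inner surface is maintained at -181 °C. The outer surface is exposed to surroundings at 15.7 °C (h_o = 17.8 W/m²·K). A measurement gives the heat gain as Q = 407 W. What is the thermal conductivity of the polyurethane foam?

k = 0.0289 W/m·K

ΣR = ΔT/Q = |-181 − 15.7|/407 = 0.4833 K/W
Known resistances:
  R_titanium = (1/1.63 − 1/1.65)/(4πk) = 0.007436/(4π·19.5) = 3.035×10^-5 K/W
  R_conv,out = 1/(4πr²h) = 1/(4π·2.32²·17.8) = 8.306×10^-4 K/W
R_polyurethane foam = ΣR − ΣR_known = 0.4833 − 8.609×10^-4 = 0.4824 K/W
(1/r₁−1/r₂)/(4πk) = 0.4824 ⇒ k = 0.1750/(4π·0.4824) = 0.0289 W/m·K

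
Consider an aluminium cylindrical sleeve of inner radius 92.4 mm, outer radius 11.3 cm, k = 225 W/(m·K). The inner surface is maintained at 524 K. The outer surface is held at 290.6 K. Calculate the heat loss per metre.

Q' = 1640 kW/m

Q' = 2πk·ΔT/ln(r₂/r₁) = 2π × 225 × 233.4 / ln(0.113/0.0924) = 1.64×10^6 W/m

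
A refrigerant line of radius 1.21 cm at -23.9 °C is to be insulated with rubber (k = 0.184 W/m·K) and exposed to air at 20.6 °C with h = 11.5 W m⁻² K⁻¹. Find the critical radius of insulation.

r_cr = 1.60 cm

For a cylinder, r_cr = k_ins/h = 0.184/11.5 = 0.0160 m = 1.60 cm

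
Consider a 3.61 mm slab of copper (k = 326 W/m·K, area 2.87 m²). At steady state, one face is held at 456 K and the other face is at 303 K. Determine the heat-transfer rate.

Q = 39700 kW

Q = kA·ΔT/L = 326 × 2.87 × |456 K − 303 K| / 0.00361 = 3.97×10^7 W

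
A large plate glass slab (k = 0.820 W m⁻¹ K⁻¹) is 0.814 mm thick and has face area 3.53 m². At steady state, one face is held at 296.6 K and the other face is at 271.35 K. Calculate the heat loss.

Q = kA·ΔT/L = 0.820 × 3.53 × |296.6 K − 271.35 K| / 8.14×10^-4 = 89800 W

Q = 89.8 kW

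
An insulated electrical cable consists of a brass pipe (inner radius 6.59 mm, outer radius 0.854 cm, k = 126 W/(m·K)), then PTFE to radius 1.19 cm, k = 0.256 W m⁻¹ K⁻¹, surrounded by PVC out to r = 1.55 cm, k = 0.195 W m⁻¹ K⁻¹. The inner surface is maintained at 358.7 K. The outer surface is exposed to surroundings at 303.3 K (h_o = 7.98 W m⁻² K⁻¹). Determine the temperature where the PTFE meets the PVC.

T = 352.0 K

Series thermal resistances, inner to outer:
  R'_brass = ln(0.00854/0.00659)/(2πk) = 0.2592/(2π·126) = 3.274×10^-4 m·K/W
  R'_PTFE = ln(0.0119/0.00854)/(2πk) = 0.3318/(2π·0.256) = 0.2063 m·K/W
  R'_PVC = ln(0.0155/0.0119)/(2πk) = 0.2643/(2π·0.195) = 0.2157 m·K/W
  R'_conv,out = 1/(2πr h) = 1/(2π·0.0155·7.98) = 1.287 m·K/W
ΣR = 3.274×10^-4 + 0.2063 + 0.2157 + 1.287 = 1.709 m·K/W
Q' = ΔT/ΣR = (358.7 K − 303.3 K)/1.709 = 32.42 W/m
From the inner boundary to the PTFE/PVC interface, ΣR_partial = 0.2066 m·K/W.
T_interface = T_in − Q'·ΣR_partial = 358.7 K − (32.42)(0.2066) = 352.0 K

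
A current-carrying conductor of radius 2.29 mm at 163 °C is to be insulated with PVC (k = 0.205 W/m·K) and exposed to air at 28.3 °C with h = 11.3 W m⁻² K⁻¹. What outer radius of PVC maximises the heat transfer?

For a cylinder, r_cr = k_ins/h = 0.205/11.3 = 0.0181 m = 1.81 cm

r_cr = 1.81 cm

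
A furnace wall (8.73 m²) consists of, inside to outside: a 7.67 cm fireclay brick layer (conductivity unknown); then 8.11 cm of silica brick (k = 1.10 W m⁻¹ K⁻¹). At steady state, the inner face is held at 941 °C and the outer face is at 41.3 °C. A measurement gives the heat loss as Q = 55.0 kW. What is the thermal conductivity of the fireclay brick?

ΣR = ΔT/Q = |941 − 41.3|/55000 = 0.01636 K/W
Known resistances:
  R_silica brick = L/(kA) = 0.0811/(1.10·8.73) = 0.008445 K/W
R_fireclay brick = ΣR − ΣR_known = 0.01636 − 0.008445 = 0.007915 K/W
L/(kA) = 0.007915 ⇒ k = 0.0767/(0.007915·8.73) = 1.11 W/m·K

k = 1.11 W/m·K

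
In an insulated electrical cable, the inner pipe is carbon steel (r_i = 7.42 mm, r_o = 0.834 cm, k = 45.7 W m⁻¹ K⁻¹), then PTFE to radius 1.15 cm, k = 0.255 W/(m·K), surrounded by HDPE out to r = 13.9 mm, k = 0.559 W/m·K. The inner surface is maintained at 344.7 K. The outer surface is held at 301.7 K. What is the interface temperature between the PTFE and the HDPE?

T = 310.8 K

Series thermal resistances, inner to outer:
  R'_carbon steel = ln(0.00834/0.00742)/(2πk) = 0.1169/(2π·45.7) = 4.071×10^-4 m·K/W
  R'_PTFE = ln(0.0115/0.00834)/(2πk) = 0.3213/(2π·0.255) = 0.2005 m·K/W
  R'_HDPE = ln(0.0139/0.0115)/(2πk) = 0.1895/(2π·0.559) = 0.05397 m·K/W
ΣR = 4.071×10^-4 + 0.2005 + 0.05397 = 0.2549 m·K/W
Q' = ΔT/ΣR = (344.7 K − 301.7 K)/0.2549 = 168.7 W/m
From the inner boundary to the PTFE/HDPE interface, ΣR_partial = 0.2009 m·K/W.
T_interface = T_in − Q'·ΣR_partial = 344.7 K − (168.7)(0.2009) = 310.8 K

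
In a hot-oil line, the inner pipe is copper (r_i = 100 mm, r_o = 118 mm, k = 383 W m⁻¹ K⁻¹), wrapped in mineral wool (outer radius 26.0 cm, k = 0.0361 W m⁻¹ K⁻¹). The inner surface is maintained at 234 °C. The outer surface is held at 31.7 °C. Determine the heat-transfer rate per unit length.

Treat each layer as a resistance in series:
  R'_copper = ln(0.118/0.100)/(2πk) = 0.1655/(2π·383) = 6.878×10^-5 m·K/W
  R'_mineral wool = ln(0.260/0.118)/(2πk) = 0.7900/(2π·0.0361) = 3.483 m·K/W
ΣR = 6.878×10^-5 + 3.483 = 3.483 m·K/W
Q' = ΔT/ΣR = (234 °C − 31.7 °C)/3.483 = 58.1 W/m

Q' = 58.1 W/m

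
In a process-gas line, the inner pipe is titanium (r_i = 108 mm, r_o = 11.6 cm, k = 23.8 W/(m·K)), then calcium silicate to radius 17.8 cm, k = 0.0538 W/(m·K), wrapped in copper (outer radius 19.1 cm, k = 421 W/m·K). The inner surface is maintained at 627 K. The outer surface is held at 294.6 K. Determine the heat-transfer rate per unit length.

Treat each layer as a resistance in series:
  R'_titanium = ln(0.116/0.108)/(2πk) = 0.07146/(2π·23.8) = 4.779×10^-4 m·K/W
  R'_calcium silicate = ln(0.178/0.116)/(2πk) = 0.4282/(2π·0.0538) = 1.267 m·K/W
  R'_copper = ln(0.191/0.178)/(2πk) = 0.07049/(2π·421) = 2.665×10^-5 m·K/W
ΣR = 4.779×10^-4 + 1.267 + 2.665×10^-5 = 1.268 m·K/W
Q' = ΔT/ΣR = (627 K − 294.6 K)/1.268 = 262 W/m

Q' = 262 W/m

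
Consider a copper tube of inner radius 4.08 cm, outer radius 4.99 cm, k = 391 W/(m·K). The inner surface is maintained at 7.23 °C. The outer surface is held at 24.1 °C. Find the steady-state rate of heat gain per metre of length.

Q' = 206 kW/m

Q' = 2πk·ΔT/ln(r₂/r₁) = 2π × 391 × 16.87 / ln(0.0499/0.0408) = 2.06×10^5 W/m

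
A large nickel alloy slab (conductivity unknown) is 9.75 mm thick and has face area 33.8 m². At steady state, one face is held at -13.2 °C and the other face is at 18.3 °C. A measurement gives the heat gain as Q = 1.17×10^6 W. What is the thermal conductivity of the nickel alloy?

k = 10.7 W/m·K

ΣR = ΔT/Q = |-13.2 − 18.3|/1.17×10^6 = 2.692×10^-5 K/W
L/(kA) = 2.692×10^-5 ⇒ k = 0.00975/(2.692×10^-5·33.8) = 10.7 W/m·K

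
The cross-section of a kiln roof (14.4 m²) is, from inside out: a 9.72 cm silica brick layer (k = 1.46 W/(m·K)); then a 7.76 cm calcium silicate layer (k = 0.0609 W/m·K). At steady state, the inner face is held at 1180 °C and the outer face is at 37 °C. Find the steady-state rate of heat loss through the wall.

Resistance network (inner→outer):
  R_silica brick = L/(kA) = 0.0972/(1.46·14.4) = 0.004623 K/W
  R_calcium silicate = L/(kA) = 0.0776/(0.0609·14.4) = 0.08849 K/W
ΣR = 0.004623 + 0.08849 = 0.09311 K/W
Q = ΔT/ΣR = (1180 °C − 37 °C)/0.09311 = 12300 W

Q = 12300 W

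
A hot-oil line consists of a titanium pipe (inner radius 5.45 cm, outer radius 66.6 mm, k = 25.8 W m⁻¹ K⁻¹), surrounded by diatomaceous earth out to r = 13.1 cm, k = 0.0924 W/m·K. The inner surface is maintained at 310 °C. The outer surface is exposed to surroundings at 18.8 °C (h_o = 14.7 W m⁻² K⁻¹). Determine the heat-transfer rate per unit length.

Q' = 233 W/m

Resistance network (inner→outer):
  R'_titanium = ln(0.0666/0.0545)/(2πk) = 0.2005/(2π·25.8) = 0.001237 m·K/W
  R'_diatomaceous earth = ln(0.131/0.0666)/(2πk) = 0.6765/(2π·0.0924) = 1.165 m·K/W
  R'_conv,out = 1/(2πr h) = 1/(2π·0.131·14.7) = 0.08265 m·K/W
ΣR = 0.001237 + 1.165 + 0.08265 = 1.249 m·K/W
Q' = ΔT/ΣR = (310 °C − 18.8 °C)/1.249 = 233 W/m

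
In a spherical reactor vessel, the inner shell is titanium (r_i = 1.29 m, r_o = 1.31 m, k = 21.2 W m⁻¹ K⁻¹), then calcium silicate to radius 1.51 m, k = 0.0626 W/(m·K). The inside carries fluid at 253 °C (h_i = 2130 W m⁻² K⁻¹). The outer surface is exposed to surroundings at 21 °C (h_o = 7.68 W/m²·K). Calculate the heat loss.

Q = 1740 W

Resistance network (inner→outer):
  R_conv,in = 1/(4πr²h) = 1/(4π·1.29²·2130) = 2.245×10^-5 K/W
  R_titanium = (1/1.29 − 1/1.31)/(4πk) = 0.01184/(4π·21.2) = 4.442×10^-5 K/W
  R_calcium silicate = (1/1.31 − 1/1.51)/(4πk) = 0.1011/(4π·0.0626) = 0.1285 K/W
  R_conv,out = 1/(4πr²h) = 1/(4π·1.51²·7.68) = 0.004544 K/W
ΣR = 2.245×10^-5 + 4.442×10^-5 + 0.1285 + 0.004544 = 0.1331 K/W
Q = ΔT/ΣR = (253 °C − 21 °C)/0.1331 = 1740 W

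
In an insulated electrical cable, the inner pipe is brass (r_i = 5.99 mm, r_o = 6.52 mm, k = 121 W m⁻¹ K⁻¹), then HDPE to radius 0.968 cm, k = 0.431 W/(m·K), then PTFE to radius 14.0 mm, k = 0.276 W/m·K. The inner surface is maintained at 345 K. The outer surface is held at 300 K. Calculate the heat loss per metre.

Q' = 125 W/m

Treat each layer as a resistance in series:
  R'_brass = ln(0.00652/0.00599)/(2πk) = 0.08478/(2π·121) = 1.115×10^-4 m·K/W
  R'_HDPE = ln(0.00968/0.00652)/(2πk) = 0.3952/(2π·0.431) = 0.1459 m·K/W
  R'_PTFE = ln(0.0140/0.00968)/(2πk) = 0.3690/(2π·0.276) = 0.2128 m·K/W
ΣR = 1.115×10^-4 + 0.1459 + 0.2128 = 0.3588 m·K/W
Q' = ΔT/ΣR = (345 K − 300 K)/0.3588 = 125 W/m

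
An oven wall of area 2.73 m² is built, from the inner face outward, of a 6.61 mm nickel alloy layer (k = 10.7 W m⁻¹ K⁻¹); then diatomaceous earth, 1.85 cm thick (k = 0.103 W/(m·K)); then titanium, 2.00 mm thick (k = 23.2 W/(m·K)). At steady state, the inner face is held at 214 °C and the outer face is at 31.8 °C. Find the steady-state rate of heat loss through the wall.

Resistance network (inner→outer):
  R_nickel alloy = L/(kA) = 0.00661/(10.7·2.73) = 2.263×10^-4 K/W
  R_diatomaceous earth = L/(kA) = 0.0185/(0.103·2.73) = 0.06579 K/W
  R_titanium = L/(kA) = 0.00200/(23.2·2.73) = 3.158×10^-5 K/W
ΣR = 2.263×10^-4 + 0.06579 + 3.158×10^-5 = 0.06605 K/W
Q = ΔT/ΣR = (214 °C − 31.8 °C)/0.06605 = 2760 W

Q = 2760 W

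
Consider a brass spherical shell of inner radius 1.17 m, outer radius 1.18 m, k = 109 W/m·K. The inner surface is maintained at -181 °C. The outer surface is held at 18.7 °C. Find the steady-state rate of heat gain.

Q = 3.78×10^7 W

Q = 4πk·ΔT/(1/r₁ − 1/r₂) = 4π × 109 × 199.7 / (1/1.17 − 1/1.18) = 3.78×10^7 W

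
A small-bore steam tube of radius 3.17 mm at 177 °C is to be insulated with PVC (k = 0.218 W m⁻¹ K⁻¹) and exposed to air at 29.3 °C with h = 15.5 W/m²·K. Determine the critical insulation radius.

r_cr = 1.41 cm

For a cylinder, r_cr = k_ins/h = 0.218/15.5 = 0.0141 m = 1.41 cm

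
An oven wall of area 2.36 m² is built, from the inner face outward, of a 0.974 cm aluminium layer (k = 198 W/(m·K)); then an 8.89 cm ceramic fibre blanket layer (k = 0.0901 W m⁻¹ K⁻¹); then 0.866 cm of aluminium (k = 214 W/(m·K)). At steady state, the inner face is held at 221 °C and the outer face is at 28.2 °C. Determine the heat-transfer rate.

Q = 461 W

Series thermal resistances, inner to outer:
  R_aluminium = L/(kA) = 0.00974/(198·2.36) = 2.084×10^-5 K/W
  R_ceramic fibre blanket = L/(kA) = 0.0889/(0.0901·2.36) = 0.4181 K/W
  R_aluminium = L/(kA) = 0.00866/(214·2.36) = 1.715×10^-5 K/W
ΣR = 2.084×10^-5 + 0.4181 + 1.715×10^-5 = 0.4181 K/W
Q = ΔT/ΣR = (221 °C − 28.2 °C)/0.4181 = 461 W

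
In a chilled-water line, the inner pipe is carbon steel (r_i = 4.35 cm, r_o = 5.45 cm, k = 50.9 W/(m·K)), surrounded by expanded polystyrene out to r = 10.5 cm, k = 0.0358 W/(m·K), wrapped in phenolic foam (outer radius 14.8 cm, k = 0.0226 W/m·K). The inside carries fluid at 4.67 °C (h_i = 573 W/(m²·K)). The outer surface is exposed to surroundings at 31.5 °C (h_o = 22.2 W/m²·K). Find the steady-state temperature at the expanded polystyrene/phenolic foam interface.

T = 19.2 °C

Series thermal resistances, inner to outer:
  R'_conv,in = 1/(2πr h) = 1/(2π·0.0435·573) = 0.006385 m·K/W
  R'_carbon steel = ln(0.0545/0.0435)/(2πk) = 0.2254/(2π·50.9) = 7.049×10^-4 m·K/W
  R'_expanded polystyrene = ln(0.105/0.0545)/(2πk) = 0.6558/(2π·0.0358) = 2.915 m·K/W
  R'_phenolic foam = ln(0.148/0.105)/(2πk) = 0.3433/(2π·0.0226) = 2.417 m·K/W
  R'_conv,out = 1/(2πr h) = 1/(2π·0.148·22.2) = 0.04844 m·K/W
ΣR = 0.006385 + 7.049×10^-4 + 2.915 + 2.417 + 0.04844 = 5.388 m·K/W
Q' = ΔT/ΣR = (4.67 °C − 31.5 °C)/5.388 = -4.980 W/m
From the inner boundary to the expanded polystyrene/phenolic foam interface, ΣR_partial = 2.922 m·K/W.
T_interface = T_in − Q'·ΣR_partial = 4.67 °C − (-4.980)(2.922) = 19.2 °C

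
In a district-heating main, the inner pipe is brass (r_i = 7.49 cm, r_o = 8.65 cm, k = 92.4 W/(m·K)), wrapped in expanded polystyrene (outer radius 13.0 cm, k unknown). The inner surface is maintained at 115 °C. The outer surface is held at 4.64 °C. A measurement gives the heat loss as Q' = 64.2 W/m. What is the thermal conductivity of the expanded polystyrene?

k = 0.0377 W/m·K

ΣR = ΔT/Q' = |115 − 4.64|/64.2 = 1.719 m·K/W
Known resistances:
  R'_brass = ln(0.0865/0.0749)/(2πk) = 0.1440/(2π·92.4) = 2.480×10^-4 m·K/W
R_expanded polystyrene = ΣR − ΣR_known = 1.719 − 2.480×10^-4 = 1.719 m·K/W
ln(r₂/r₁)/(2πk) = 1.719 ⇒ k = 0.4074/(2π·1.719) = 0.0377 W/m·K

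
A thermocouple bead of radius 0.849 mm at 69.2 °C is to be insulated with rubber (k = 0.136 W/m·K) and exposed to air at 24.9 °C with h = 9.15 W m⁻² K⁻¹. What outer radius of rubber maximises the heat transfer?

r_cr = 2.97 cm

For a sphere, r_cr = 2k_ins/h = 2·0.136/9.15 = 0.0297 m = 2.97 cm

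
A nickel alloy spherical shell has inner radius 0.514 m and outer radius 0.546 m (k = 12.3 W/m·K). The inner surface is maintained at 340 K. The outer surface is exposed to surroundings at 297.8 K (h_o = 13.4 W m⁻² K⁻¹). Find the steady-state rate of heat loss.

Q = 2040 W

Resistance network (inner→outer):
  R_nickel alloy = (1/0.514 − 1/0.546)/(4πk) = 0.1140/(4π·12.3) = 7.377×10^-4 K/W
  R_conv,out = 1/(4πr²h) = 1/(4π·0.546²·13.4) = 0.01992 K/W
ΣR = 7.377×10^-4 + 0.01992 = 0.02066 K/W
Q = ΔT/ΣR = (340 K − 297.8 K)/0.02066 = 2040 W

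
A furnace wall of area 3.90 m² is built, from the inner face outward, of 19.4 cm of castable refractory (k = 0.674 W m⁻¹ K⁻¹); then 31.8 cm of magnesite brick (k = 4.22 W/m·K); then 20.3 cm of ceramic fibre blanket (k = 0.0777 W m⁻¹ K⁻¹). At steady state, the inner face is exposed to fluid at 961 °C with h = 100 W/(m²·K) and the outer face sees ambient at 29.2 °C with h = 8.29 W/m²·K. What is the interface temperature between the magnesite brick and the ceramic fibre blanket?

T = 849 °C

Series thermal resistances, inner to outer:
  R_conv,in = 1/(hA) = 1/(100·3.90) = 0.002564 K/W
  R_castable refractory = L/(kA) = 0.194/(0.674·3.90) = 0.07380 K/W
  R_magnesite brick = L/(kA) = 0.318/(4.22·3.90) = 0.01932 K/W
  R_ceramic fibre blanket = L/(kA) = 0.203/(0.0777·3.90) = 0.6699 K/W
  R_conv,out = 1/(hA) = 1/(8.29·3.90) = 0.03093 K/W
ΣR = 0.002564 + 0.07380 + 0.01932 + 0.6699 + 0.03093 = 0.7965 K/W
Q = ΔT/ΣR = (961 °C − 29.2 °C)/0.7965 = 1170 W
From the inner boundary to the magnesite brick/ceramic fibre blanket interface, ΣR_partial = 0.09568 K/W.
T_interface = T_in − Q·ΣR_partial = 961 °C − (1170)(0.09568) = 849 °C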